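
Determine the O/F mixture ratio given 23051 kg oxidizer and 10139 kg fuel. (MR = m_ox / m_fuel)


MR = 23051 / 10139 = 2.27

2.27


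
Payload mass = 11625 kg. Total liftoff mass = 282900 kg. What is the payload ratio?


PR = 11625 / 282900 = 0.0411

0.0411


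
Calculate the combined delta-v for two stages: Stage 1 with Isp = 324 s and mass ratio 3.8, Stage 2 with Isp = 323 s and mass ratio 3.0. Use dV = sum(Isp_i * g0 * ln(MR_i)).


dV1 = 324 * 9.81 * ln(3.8) = 4243.2 m/s
dV2 = 323 * 9.81 * ln(3.0) = 3481.1 m/s
Total dV = 4243.2 + 3481.1 = 7724.3 m/s ~ 7724 m/s

7724 m/s


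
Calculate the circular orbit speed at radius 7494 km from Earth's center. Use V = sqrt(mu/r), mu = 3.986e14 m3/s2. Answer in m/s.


V = sqrt(3.986e14 / 7494000) = 7293 m/s

7293 m/s


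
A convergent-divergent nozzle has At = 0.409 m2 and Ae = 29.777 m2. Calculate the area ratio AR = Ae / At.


AR = 29.777 / 0.409 = 72.8

72.8


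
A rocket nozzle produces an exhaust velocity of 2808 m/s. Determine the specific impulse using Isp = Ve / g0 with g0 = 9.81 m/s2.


Isp = Ve / g0 = 2808 / 9.81 = 286.2 s

286.2 s


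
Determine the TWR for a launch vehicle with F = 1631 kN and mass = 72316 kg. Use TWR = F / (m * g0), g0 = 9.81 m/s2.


TWR = 1631000 / (72316 * 9.81) = 2.3

2.3


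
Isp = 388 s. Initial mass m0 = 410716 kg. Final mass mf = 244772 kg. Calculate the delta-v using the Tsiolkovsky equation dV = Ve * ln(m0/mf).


Ve = 388 * 9.81 = 3806.28 m/s
dV = 3806.28 * ln(410716/244772) = 1970 m/s

1970 m/s


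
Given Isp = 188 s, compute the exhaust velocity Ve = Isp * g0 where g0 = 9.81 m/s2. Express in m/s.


Ve = Isp * g0 = 188 * 9.81 = 1844.3 m/s

1844.3 m/s


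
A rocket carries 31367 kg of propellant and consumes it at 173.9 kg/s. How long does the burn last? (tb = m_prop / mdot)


tb = 31367 / 173.9 = 180.4 s

180.4 s


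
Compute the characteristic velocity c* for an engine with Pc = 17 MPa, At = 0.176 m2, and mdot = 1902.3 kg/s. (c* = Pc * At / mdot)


c* = 17e6 * 0.176 / 1902.3 = 1573 m/s

1573 m/s


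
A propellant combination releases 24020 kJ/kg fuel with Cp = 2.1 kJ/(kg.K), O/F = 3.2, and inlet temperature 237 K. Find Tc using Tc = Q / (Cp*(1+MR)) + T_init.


Tc = 24020 / (2.1 * (1 + 3.2)) + 237 = 2960 K

2960 K


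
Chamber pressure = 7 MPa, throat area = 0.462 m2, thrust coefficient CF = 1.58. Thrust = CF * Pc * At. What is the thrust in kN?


F = 1.58 * 7e6 * 0.462 = 5.1097e+06 N = 5109.7 kN

5109.7 kN


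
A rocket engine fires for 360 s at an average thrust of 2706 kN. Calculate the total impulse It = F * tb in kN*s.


It = 2706 * 360 = 974160 kN*s

974160 kN*s


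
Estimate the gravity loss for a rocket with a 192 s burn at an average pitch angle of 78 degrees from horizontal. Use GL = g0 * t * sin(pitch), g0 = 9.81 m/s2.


GL = 9.81 * 192 * sin(78 deg) = 1842 m/s

1842 m/s


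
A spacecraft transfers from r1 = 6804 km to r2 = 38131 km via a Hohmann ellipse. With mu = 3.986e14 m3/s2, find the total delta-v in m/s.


V1 = sqrt(mu/r1) = 7653.97 m/s
dV1 = V1*(sqrt(2*r2/(r1+r2)) - 1) = 2317.25 m/s
V2 = sqrt(mu/r2) = 3233.18 m/s
dV2 = V2*(1 - sqrt(2*r1/(r1+r2))) = 1453.94 m/s
Total dV = 3771 m/s

3771 m/s


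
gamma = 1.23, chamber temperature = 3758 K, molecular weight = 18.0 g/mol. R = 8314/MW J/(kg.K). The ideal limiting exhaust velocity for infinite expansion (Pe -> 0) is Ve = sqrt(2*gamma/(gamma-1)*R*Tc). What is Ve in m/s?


R = 8314 / 18.0 = 461.89 J/(kg.K)
Ve = sqrt(2 * 1.23 / (1.23 - 1) * 461.89 * 3758) = 4309 m/s

4309 m/s


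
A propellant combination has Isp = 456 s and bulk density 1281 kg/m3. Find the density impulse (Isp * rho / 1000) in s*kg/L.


rho*Isp = 456 * 1281 / 1000 = 584 s*kg/L

584 s*kg/L


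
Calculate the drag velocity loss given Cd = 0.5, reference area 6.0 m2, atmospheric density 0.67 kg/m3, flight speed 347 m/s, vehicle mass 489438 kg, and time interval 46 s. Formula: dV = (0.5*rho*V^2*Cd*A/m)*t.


D = 0.5 * 0.67 * 347^2 * 0.5 * 6.0 = 121011.04 N
a = 121011.04 / 489438 = 0.2472 m/s2
dV = 0.2472 * 46 = 11.4 m/s

11.4 m/s


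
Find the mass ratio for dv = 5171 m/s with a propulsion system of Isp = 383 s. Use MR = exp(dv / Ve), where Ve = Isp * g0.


Ve = 383 * 9.81 = 3757.23 m/s
MR = exp(5171 / 3757.23) = 3.96

3.96


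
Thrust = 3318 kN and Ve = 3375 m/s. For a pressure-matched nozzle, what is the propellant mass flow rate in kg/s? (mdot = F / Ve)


mdot = F / Ve = 3318000 / 3375 = 983.1 kg/s

983.1 kg/s


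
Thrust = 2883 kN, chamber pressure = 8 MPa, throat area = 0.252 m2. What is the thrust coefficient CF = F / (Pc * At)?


CF = 2883000 / (8e6 * 0.252) = 1.43

1.43


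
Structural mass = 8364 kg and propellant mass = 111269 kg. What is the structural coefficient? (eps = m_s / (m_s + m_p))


eps = 8364 / (8364 + 111269) = 0.0699

0.0699


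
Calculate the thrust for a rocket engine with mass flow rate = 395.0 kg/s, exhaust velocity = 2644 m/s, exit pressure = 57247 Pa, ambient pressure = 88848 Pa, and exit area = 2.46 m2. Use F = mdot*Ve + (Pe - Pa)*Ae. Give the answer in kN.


F = 395.0 * 2644 + (57247 - 88848) * 2.46 = 966642.0 N = 966.6 kN

966.6 kN


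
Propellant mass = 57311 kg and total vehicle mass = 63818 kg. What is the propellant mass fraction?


PMF = 57311 / 63818 = 0.898

0.898


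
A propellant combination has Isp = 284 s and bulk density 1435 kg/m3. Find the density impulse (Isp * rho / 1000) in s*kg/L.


rho*Isp = 284 * 1435 / 1000 = 408 s*kg/L

408 s*kg/L


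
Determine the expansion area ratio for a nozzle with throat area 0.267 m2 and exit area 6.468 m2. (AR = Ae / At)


AR = 6.468 / 0.267 = 24.2

24.2


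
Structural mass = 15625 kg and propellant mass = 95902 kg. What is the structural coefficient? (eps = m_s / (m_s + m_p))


eps = 15625 / (15625 + 95902) = 0.1401

0.1401


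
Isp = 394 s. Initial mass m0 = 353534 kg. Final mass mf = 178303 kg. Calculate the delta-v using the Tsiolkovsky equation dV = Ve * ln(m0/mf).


Ve = 394 * 9.81 = 3865.14 m/s
dV = 3865.14 * ln(353534/178303) = 2646 m/s

2646 m/s


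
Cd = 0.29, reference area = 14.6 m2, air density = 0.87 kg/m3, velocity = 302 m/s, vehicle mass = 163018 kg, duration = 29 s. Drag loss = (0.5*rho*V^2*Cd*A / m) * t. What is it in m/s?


D = 0.5 * 0.87 * 302^2 * 0.29 * 14.6 = 167978.62 N
a = 167978.62 / 163018 = 1.0304 m/s2
dV = 1.0304 * 29 = 29.9 m/s

29.9 m/s


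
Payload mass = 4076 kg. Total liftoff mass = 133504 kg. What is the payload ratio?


PR = 4076 / 133504 = 0.0305

0.0305


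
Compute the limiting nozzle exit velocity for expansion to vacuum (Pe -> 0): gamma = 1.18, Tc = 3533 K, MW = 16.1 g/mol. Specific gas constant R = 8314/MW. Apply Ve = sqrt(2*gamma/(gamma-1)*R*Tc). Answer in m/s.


R = 8314 / 16.1 = 516.4 J/(kg.K)
Ve = sqrt(2 * 1.18 / (1.18 - 1) * 516.4 * 3533) = 4891 m/s

4891 m/s


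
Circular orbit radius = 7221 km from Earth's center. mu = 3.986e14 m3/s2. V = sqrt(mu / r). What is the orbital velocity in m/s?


V = sqrt(3.986e14 / 7221000) = 7430 m/s

7430 m/s


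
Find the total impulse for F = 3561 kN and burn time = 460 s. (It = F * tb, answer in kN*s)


It = 3561 * 460 = 1638060 kN*s

1638060 kN*s


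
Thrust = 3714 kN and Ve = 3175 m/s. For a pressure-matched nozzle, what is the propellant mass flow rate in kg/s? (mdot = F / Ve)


mdot = F / Ve = 3714000 / 3175 = 1169.8 kg/s

1169.8 kg/s


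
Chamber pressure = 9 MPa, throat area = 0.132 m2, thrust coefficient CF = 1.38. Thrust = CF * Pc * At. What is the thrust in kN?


F = 1.38 * 9e6 * 0.132 = 1.6394e+06 N = 1639.4 kN

1639.4 kN


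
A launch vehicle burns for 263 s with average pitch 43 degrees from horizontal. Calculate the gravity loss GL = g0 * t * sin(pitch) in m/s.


GL = 9.81 * 263 * sin(43 deg) = 1760 m/s

1760 m/s


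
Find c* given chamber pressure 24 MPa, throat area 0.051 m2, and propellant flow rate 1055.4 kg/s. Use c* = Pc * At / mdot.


c* = 24e6 * 0.051 / 1055.4 = 1160 m/s

1160 m/s


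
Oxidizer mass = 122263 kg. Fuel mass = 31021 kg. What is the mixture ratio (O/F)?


MR = 122263 / 31021 = 3.94

3.94


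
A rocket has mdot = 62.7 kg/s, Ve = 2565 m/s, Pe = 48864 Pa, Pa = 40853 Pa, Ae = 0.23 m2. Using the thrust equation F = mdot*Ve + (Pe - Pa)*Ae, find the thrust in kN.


F = 62.7 * 2565 + (48864 - 40853) * 0.23 = 162668.0 N = 162.7 kN

162.7 kN


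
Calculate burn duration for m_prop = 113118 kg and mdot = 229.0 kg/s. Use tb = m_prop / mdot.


tb = 113118 / 229.0 = 494.0 s

494.0 s


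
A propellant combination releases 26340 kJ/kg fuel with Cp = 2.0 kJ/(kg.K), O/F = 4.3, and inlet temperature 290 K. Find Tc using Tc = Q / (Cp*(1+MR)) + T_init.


Tc = 26340 / (2.0 * (1 + 4.3)) + 290 = 2775 K

2775 K


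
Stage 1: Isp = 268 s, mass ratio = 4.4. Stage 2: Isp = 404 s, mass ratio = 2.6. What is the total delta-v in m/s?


dV1 = 268 * 9.81 * ln(4.4) = 3895.3 m/s
dV2 = 404 * 9.81 * ln(2.6) = 3786.9 m/s
Total dV = 3895.3 + 3786.9 = 7682.2 m/s ~ 7682 m/s

7682 m/s


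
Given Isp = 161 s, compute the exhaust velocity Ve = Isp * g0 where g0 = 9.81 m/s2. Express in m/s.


Ve = Isp * g0 = 161 * 9.81 = 1579.4 m/s

1579.4 m/s


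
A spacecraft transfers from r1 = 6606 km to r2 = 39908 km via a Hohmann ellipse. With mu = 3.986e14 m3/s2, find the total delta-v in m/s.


V1 = sqrt(mu/r1) = 7767.82 m/s
dV1 = V1*(sqrt(2*r2/(r1+r2)) - 1) = 2407.6 m/s
V2 = sqrt(mu/r2) = 3160.38 m/s
dV2 = V2*(1 - sqrt(2*r1/(r1+r2))) = 1476.03 m/s
Total dV = 3884 m/s

3884 m/s


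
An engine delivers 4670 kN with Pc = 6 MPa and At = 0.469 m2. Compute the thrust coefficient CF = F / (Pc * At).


CF = 4670000 / (6e6 * 0.469) = 1.66

1.66


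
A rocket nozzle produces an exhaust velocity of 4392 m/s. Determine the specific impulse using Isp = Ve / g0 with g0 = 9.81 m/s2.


Isp = Ve / g0 = 4392 / 9.81 = 447.7 s

447.7 s


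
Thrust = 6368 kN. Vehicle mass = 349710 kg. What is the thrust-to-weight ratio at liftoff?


TWR = 6368000 / (349710 * 9.81) = 1.86

1.86


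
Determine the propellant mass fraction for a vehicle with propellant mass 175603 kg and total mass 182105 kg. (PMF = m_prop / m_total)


PMF = 175603 / 182105 = 0.964

0.964


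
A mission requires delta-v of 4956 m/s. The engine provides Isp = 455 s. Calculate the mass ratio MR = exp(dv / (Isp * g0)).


Ve = 455 * 9.81 = 4463.55 m/s
MR = exp(4956 / 4463.55) = 3.035

3.035


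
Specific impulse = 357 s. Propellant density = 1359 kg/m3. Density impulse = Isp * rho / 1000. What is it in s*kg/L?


rho*Isp = 357 * 1359 / 1000 = 485 s*kg/L

485 s*kg/L


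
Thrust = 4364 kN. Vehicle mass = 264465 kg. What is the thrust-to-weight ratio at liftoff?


TWR = 4364000 / (264465 * 9.81) = 1.68

1.68


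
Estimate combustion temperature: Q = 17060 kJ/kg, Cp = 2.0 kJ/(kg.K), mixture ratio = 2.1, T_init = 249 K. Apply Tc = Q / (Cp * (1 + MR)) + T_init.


Tc = 17060 / (2.0 * (1 + 2.1)) + 249 = 3001 K

3001 K


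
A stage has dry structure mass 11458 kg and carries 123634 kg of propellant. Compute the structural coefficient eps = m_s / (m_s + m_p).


eps = 11458 / (11458 + 123634) = 0.0848

0.0848


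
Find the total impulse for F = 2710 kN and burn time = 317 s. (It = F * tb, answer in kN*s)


It = 2710 * 317 = 859070 kN*s

859070 kN*s


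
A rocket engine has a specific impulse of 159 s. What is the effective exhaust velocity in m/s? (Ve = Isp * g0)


Ve = Isp * g0 = 159 * 9.81 = 1559.8 m/s

1559.8 m/s


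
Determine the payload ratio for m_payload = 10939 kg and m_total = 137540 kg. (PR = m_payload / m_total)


PR = 10939 / 137540 = 0.0795

0.0795


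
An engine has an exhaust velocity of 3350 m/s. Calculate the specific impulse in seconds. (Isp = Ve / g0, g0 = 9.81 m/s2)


Isp = Ve / g0 = 3350 / 9.81 = 341.5 s

341.5 s


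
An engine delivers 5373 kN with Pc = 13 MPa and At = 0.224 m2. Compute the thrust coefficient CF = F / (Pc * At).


CF = 5373000 / (13e6 * 0.224) = 1.85

1.85


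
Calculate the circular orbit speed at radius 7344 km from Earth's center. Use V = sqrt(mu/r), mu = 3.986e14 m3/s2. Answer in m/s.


V = sqrt(3.986e14 / 7344000) = 7367 m/s

7367 m/s


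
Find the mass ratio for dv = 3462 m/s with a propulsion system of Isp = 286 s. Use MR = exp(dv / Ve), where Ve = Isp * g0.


Ve = 286 * 9.81 = 2805.66 m/s
MR = exp(3462 / 2805.66) = 3.435

3.435


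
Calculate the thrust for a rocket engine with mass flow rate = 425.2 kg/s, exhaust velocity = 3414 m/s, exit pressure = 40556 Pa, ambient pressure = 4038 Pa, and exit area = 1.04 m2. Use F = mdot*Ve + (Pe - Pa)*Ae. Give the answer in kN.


F = 425.2 * 3414 + (40556 - 4038) * 1.04 = 1.4896e+06 N = 1489.6 kN

1489.6 kN


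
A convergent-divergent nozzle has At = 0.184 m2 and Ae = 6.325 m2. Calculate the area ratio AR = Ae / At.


AR = 6.325 / 0.184 = 34.4

34.4


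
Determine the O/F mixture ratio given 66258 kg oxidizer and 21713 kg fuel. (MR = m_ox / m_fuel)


MR = 66258 / 21713 = 3.05

3.05


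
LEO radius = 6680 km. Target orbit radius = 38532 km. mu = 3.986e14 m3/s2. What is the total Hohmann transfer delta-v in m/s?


V1 = sqrt(mu/r1) = 7724.68 m/s
dV1 = V1*(sqrt(2*r2/(r1+r2)) - 1) = 2360.4 m/s
V2 = sqrt(mu/r2) = 3216.31 m/s
dV2 = V2*(1 - sqrt(2*r1/(r1+r2))) = 1467.94 m/s
Total dV = 3828 m/s

3828 m/s


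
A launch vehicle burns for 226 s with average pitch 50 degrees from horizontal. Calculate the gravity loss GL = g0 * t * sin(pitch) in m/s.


GL = 9.81 * 226 * sin(50 deg) = 1698 m/s

1698 m/s


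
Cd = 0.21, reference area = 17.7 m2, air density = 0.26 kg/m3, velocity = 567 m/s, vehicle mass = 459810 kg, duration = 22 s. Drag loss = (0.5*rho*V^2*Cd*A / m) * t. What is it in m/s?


D = 0.5 * 0.26 * 567^2 * 0.21 * 17.7 = 155346.7 N
a = 155346.7 / 459810 = 0.3378 m/s2
dV = 0.3378 * 22 = 7.4 m/s

7.4 m/s


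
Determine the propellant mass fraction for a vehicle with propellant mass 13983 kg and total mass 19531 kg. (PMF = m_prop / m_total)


PMF = 13983 / 19531 = 0.716

0.716


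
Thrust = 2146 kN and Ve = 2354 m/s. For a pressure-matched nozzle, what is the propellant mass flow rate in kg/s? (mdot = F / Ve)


mdot = F / Ve = 2146000 / 2354 = 911.6 kg/s

911.6 kg/s


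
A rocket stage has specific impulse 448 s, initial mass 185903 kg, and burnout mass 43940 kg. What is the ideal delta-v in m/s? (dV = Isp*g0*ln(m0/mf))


Ve = 448 * 9.81 = 4394.88 m/s
dV = 4394.88 * ln(185903/43940) = 6339 m/s

6339 m/s


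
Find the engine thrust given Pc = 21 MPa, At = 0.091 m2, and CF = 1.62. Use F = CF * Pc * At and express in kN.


F = 1.62 * 21e6 * 0.091 = 3.0958e+06 N = 3095.8 kN

3095.8 kN


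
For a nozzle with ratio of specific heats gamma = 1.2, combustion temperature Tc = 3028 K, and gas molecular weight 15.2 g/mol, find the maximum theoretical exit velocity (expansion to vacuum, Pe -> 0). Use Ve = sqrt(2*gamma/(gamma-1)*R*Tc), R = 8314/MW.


R = 8314 / 15.2 = 546.97 J/(kg.K)
Ve = sqrt(2 * 1.2 / (1.2 - 1) * 546.97 * 3028) = 4458 m/s

4458 m/s


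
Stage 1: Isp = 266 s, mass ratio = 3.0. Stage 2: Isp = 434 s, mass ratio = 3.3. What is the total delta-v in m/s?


dV1 = 266 * 9.81 * ln(3.0) = 2866.8 m/s
dV2 = 434 * 9.81 * ln(3.3) = 5083.2 m/s
Total dV = 2866.8 + 5083.2 = 7950.0 m/s ~ 7950 m/s

7950 m/s


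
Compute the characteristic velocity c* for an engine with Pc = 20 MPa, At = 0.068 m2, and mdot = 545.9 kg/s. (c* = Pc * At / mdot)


c* = 20e6 * 0.068 / 545.9 = 2491 m/s

2491 m/s


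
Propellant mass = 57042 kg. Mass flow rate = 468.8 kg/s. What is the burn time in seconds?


tb = 57042 / 468.8 = 121.7 s

121.7 s


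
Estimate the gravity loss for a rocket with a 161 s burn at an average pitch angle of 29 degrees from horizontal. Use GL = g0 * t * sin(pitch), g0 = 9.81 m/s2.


GL = 9.81 * 161 * sin(29 deg) = 766 m/s

766 m/s


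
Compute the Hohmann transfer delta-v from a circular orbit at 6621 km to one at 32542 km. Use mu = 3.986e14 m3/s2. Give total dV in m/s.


V1 = sqrt(mu/r1) = 7759.02 m/s
dV1 = V1*(sqrt(2*r2/(r1+r2)) - 1) = 2243.42 m/s
V2 = sqrt(mu/r2) = 3499.83 m/s
dV2 = V2*(1 - sqrt(2*r1/(r1+r2))) = 1464.73 m/s
Total dV = 3708 m/s

3708 m/s


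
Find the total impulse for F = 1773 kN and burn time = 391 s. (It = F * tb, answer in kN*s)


It = 1773 * 391 = 693243 kN*s

693243 kN*s


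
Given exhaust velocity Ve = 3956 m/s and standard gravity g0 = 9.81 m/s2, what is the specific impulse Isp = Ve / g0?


Isp = Ve / g0 = 3956 / 9.81 = 403.3 s

403.3 s


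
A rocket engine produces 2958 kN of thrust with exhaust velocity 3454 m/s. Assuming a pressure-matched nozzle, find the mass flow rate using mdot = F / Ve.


mdot = F / Ve = 2958000 / 3454 = 856.4 kg/s

856.4 kg/s


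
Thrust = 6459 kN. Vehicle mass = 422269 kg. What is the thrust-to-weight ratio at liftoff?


TWR = 6459000 / (422269 * 9.81) = 1.56

1.56


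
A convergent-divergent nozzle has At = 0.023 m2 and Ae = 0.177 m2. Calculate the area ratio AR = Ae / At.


AR = 0.177 / 0.023 = 7.7

7.7


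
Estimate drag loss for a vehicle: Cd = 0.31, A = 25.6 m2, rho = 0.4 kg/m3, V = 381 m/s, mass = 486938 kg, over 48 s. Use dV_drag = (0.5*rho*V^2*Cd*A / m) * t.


D = 0.5 * 0.4 * 381^2 * 0.31 * 25.6 = 230399.54 N
a = 230399.54 / 486938 = 0.4732 m/s2
dV = 0.4732 * 48 = 22.7 m/s

22.7 m/s


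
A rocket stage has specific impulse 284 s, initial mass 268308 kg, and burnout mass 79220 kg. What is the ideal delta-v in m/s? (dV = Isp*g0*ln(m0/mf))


Ve = 284 * 9.81 = 2786.04 m/s
dV = 2786.04 * ln(268308/79220) = 3399 m/s

3399 m/s


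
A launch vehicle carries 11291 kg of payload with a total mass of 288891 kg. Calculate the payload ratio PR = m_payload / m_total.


PR = 11291 / 288891 = 0.0391

0.0391


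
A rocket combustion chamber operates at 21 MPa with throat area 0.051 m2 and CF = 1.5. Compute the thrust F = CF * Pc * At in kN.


F = 1.5 * 21e6 * 0.051 = 1.6065e+06 N = 1606.5 kN

1606.5 kN


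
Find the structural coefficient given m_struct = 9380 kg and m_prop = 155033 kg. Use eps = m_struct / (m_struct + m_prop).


eps = 9380 / (9380 + 155033) = 0.0571

0.0571


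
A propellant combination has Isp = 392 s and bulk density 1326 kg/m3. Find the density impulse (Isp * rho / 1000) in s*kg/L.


rho*Isp = 392 * 1326 / 1000 = 520 s*kg/L

520 s*kg/L


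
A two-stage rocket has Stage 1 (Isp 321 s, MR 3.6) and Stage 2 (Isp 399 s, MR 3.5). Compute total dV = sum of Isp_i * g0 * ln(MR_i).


dV1 = 321 * 9.81 * ln(3.6) = 4033.7 m/s
dV2 = 399 * 9.81 * ln(3.5) = 4903.6 m/s
Total dV = 4033.7 + 4903.6 = 8937.3 m/s ~ 8937 m/s

8937 m/s


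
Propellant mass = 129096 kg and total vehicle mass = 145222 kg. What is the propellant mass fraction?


PMF = 129096 / 145222 = 0.889

0.889


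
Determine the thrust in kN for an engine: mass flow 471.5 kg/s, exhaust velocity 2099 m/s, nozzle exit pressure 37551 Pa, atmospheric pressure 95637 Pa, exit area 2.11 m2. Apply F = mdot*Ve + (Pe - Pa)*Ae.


F = 471.5 * 2099 + (37551 - 95637) * 2.11 = 867117.0 N = 867.1 kN

867.1 kN


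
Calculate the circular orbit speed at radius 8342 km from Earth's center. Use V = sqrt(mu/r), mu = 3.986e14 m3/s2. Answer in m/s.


V = sqrt(3.986e14 / 8342000) = 6912 m/s

6912 m/s


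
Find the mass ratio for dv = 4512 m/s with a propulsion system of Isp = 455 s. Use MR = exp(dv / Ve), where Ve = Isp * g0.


Ve = 455 * 9.81 = 4463.55 m/s
MR = exp(4512 / 4463.55) = 2.748

2.748


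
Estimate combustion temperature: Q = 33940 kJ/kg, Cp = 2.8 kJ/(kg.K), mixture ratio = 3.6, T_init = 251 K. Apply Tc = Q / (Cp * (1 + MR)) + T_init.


Tc = 33940 / (2.8 * (1 + 3.6)) + 251 = 2886 K

2886 K


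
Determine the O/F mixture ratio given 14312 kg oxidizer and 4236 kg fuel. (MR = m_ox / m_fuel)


MR = 14312 / 4236 = 3.38

3.38


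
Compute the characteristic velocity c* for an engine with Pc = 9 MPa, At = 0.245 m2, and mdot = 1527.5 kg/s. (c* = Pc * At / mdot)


c* = 9e6 * 0.245 / 1527.5 = 1444 m/s

1444 m/s


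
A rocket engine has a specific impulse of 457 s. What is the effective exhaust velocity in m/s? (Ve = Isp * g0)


Ve = Isp * g0 = 457 * 9.81 = 4483.2 m/s

4483.2 m/s


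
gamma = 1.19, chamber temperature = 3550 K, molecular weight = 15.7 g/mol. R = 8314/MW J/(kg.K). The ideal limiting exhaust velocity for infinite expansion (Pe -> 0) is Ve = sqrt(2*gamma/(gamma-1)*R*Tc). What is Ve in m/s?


R = 8314 / 15.7 = 529.55 J/(kg.K)
Ve = sqrt(2 * 1.19 / (1.19 - 1) * 529.55 * 3550) = 4853 m/s

4853 m/s


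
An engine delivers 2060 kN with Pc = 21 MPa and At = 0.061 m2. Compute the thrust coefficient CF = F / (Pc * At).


CF = 2060000 / (21e6 * 0.061) = 1.61

1.61


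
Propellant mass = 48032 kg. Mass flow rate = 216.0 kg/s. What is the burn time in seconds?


tb = 48032 / 216.0 = 222.4 s

222.4 s


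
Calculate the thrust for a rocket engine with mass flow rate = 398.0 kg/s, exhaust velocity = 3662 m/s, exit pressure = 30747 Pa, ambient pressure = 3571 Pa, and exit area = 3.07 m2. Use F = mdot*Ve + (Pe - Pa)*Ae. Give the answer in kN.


F = 398.0 * 3662 + (30747 - 3571) * 3.07 = 1.5409e+06 N = 1540.9 kN

1540.9 kN


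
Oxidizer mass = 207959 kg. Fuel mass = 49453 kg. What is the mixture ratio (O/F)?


MR = 207959 / 49453 = 4.21

4.21


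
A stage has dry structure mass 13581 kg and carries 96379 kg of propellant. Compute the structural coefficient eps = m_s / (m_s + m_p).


eps = 13581 / (13581 + 96379) = 0.1235

0.1235


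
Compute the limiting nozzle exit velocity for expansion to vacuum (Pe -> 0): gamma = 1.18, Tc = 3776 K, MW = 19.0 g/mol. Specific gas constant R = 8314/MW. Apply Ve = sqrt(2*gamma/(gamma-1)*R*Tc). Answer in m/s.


R = 8314 / 19.0 = 437.58 J/(kg.K)
Ve = sqrt(2 * 1.18 / (1.18 - 1) * 437.58 * 3776) = 4654 m/s

4654 m/s


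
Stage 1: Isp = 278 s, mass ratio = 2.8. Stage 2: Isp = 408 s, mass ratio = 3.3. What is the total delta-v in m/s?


dV1 = 278 * 9.81 * ln(2.8) = 2808.0 m/s
dV2 = 408 * 9.81 * ln(3.3) = 4778.7 m/s
Total dV = 2808.0 + 4778.7 = 7586.7 m/s ~ 7587 m/s

7587 m/s


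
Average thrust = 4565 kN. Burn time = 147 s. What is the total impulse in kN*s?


It = 4565 * 147 = 671055 kN*s

671055 kN*s


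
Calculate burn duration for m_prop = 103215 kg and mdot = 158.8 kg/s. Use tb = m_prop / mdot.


tb = 103215 / 158.8 = 650.0 s

650.0 s


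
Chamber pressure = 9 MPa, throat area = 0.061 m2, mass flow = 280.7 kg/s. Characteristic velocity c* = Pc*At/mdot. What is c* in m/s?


c* = 9e6 * 0.061 / 280.7 = 1956 m/s

1956 m/s


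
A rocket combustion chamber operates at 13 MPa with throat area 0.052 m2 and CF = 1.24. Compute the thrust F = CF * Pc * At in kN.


F = 1.24 * 13e6 * 0.052 = 838240.0 N = 838.2 kN

838.2 kN


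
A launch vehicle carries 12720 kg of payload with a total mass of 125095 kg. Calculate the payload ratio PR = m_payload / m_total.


PR = 12720 / 125095 = 0.1017

0.1017


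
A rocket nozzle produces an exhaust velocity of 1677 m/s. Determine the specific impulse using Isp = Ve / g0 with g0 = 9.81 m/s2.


Isp = Ve / g0 = 1677 / 9.81 = 170.9 s

170.9 s


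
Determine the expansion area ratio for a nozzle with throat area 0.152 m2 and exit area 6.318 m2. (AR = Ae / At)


AR = 6.318 / 0.152 = 41.6

41.6


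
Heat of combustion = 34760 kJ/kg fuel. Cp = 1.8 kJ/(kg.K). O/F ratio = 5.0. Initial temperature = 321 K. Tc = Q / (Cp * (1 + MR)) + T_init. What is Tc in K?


Tc = 34760 / (1.8 * (1 + 5.0)) + 321 = 3540 K

3540 K


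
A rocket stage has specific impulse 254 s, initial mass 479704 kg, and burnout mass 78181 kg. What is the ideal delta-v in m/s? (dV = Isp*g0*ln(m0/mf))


Ve = 254 * 9.81 = 2491.74 m/s
dV = 2491.74 * ln(479704/78181) = 4520 m/s

4520 m/s


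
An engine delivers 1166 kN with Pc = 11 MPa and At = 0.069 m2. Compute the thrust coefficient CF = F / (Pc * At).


CF = 1166000 / (11e6 * 0.069) = 1.54

1.54


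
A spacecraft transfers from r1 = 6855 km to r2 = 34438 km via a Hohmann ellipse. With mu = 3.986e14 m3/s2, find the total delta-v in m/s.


V1 = sqrt(mu/r1) = 7625.44 m/s
dV1 = V1*(sqrt(2*r2/(r1+r2)) - 1) = 2222.85 m/s
V2 = sqrt(mu/r2) = 3402.12 m/s
dV2 = V2*(1 - sqrt(2*r1/(r1+r2))) = 1441.79 m/s
Total dV = 3665 m/s

3665 m/s


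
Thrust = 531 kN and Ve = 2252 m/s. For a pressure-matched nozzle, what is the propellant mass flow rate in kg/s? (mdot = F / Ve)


mdot = F / Ve = 531000 / 2252 = 235.8 kg/s

235.8 kg/s


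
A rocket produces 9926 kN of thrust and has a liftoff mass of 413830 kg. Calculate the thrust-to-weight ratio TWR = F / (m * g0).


TWR = 9926000 / (413830 * 9.81) = 2.45

2.45


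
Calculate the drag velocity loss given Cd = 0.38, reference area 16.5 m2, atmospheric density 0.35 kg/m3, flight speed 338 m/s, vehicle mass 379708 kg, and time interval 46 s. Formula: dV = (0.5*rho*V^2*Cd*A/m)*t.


D = 0.5 * 0.35 * 338^2 * 0.38 * 16.5 = 125354.23 N
a = 125354.23 / 379708 = 0.3301 m/s2
dV = 0.3301 * 46 = 15.2 m/s

15.2 m/s


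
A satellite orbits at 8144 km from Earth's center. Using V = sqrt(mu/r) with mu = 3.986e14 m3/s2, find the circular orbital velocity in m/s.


V = sqrt(3.986e14 / 8144000) = 6996 m/s

6996 m/s


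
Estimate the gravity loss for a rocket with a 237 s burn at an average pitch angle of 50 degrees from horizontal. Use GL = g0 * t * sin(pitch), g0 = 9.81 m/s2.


GL = 9.81 * 237 * sin(50 deg) = 1781 m/s

1781 m/s


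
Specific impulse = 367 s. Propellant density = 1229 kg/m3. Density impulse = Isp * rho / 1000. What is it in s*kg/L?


rho*Isp = 367 * 1229 / 1000 = 451 s*kg/L

451 s*kg/L


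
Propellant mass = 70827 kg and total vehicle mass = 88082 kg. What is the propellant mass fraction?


PMF = 70827 / 88082 = 0.804

0.804


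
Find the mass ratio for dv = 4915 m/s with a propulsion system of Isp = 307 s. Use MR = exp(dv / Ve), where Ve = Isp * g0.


Ve = 307 * 9.81 = 3011.67 m/s
MR = exp(4915 / 3011.67) = 5.114

5.114


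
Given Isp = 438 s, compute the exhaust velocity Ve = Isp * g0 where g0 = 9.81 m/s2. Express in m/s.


Ve = Isp * g0 = 438 * 9.81 = 4296.8 m/s

4296.8 m/s


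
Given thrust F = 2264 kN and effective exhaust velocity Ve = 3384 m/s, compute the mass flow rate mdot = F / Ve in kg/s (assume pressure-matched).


mdot = F / Ve = 2264000 / 3384 = 669.0 kg/s

669.0 kg/s


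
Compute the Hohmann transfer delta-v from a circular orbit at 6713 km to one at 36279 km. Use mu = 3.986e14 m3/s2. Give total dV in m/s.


V1 = sqrt(mu/r1) = 7705.67 m/s
dV1 = V1*(sqrt(2*r2/(r1+r2)) - 1) = 2304.91 m/s
V2 = sqrt(mu/r2) = 3314.68 m/s
dV2 = V2*(1 - sqrt(2*r1/(r1+r2))) = 1462.34 m/s
Total dV = 3767 m/s

3767 m/s


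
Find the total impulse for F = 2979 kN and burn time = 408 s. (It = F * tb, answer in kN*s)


It = 2979 * 408 = 1215432 kN*s

1215432 kN*s


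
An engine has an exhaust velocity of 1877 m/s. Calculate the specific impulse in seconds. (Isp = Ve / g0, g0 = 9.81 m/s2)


Isp = Ve / g0 = 1877 / 9.81 = 191.3 s

191.3 s


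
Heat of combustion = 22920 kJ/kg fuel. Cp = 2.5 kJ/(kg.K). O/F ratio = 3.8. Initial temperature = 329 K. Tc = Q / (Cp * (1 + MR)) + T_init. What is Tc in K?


Tc = 22920 / (2.5 * (1 + 3.8)) + 329 = 2239 K

2239 K


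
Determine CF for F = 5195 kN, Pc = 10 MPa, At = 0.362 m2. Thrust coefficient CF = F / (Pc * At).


CF = 5195000 / (10e6 * 0.362) = 1.44

1.44


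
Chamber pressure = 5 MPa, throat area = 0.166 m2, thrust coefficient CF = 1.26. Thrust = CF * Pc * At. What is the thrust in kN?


F = 1.26 * 5e6 * 0.166 = 1.0458e+06 N = 1045.8 kN

1045.8 kN


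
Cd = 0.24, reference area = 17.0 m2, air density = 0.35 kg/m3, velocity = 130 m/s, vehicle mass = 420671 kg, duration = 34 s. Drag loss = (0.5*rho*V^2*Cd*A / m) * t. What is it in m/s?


D = 0.5 * 0.35 * 130^2 * 0.24 * 17.0 = 12066.6 N
a = 12066.6 / 420671 = 0.0287 m/s2
dV = 0.0287 * 34 = 1.0 m/s

1.0 m/s


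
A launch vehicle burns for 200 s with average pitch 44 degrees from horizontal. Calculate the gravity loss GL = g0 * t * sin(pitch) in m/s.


GL = 9.81 * 200 * sin(44 deg) = 1363 m/s

1363 m/s


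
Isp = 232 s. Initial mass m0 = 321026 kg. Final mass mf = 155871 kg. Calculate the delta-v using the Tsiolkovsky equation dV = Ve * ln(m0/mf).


Ve = 232 * 9.81 = 2275.92 m/s
dV = 2275.92 * ln(321026/155871) = 1644 m/s

1644 m/s


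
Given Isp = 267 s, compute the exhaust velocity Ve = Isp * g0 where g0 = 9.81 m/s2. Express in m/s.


Ve = Isp * g0 = 267 * 9.81 = 2619.3 m/s

2619.3 m/s


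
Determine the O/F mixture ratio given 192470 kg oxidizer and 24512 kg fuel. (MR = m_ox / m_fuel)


MR = 192470 / 24512 = 7.85

7.85


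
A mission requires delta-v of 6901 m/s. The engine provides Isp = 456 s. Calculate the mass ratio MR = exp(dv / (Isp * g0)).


Ve = 456 * 9.81 = 4473.36 m/s
MR = exp(6901 / 4473.36) = 4.677

4.677


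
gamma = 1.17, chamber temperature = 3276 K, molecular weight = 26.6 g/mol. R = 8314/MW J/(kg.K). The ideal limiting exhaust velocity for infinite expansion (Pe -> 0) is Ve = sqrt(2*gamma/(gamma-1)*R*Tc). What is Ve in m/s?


R = 8314 / 26.6 = 312.56 J/(kg.K)
Ve = sqrt(2 * 1.17 / (1.17 - 1) * 312.56 * 3276) = 3754 m/s

3754 m/s


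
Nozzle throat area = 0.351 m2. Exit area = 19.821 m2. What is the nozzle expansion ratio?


AR = 19.821 / 0.351 = 56.5

56.5


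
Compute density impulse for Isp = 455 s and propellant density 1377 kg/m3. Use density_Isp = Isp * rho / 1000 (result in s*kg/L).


rho*Isp = 455 * 1377 / 1000 = 627 s*kg/L

627 s*kg/L


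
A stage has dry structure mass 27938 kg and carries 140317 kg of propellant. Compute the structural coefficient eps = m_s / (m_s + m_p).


eps = 27938 / (27938 + 140317) = 0.166

0.166


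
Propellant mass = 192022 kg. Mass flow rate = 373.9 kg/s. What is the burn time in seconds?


tb = 192022 / 373.9 = 513.6 s

513.6 s


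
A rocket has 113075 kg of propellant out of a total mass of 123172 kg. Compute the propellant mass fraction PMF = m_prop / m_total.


PMF = 113075 / 123172 = 0.918

0.918


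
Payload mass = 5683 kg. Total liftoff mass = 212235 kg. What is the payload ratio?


PR = 5683 / 212235 = 0.0268

0.0268


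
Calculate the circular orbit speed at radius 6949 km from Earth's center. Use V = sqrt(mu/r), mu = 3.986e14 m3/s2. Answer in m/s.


V = sqrt(3.986e14 / 6949000) = 7574 m/s

7574 m/s


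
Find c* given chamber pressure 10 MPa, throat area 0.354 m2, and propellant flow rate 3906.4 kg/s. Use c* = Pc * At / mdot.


c* = 10e6 * 0.354 / 3906.4 = 906 m/s

906 m/s


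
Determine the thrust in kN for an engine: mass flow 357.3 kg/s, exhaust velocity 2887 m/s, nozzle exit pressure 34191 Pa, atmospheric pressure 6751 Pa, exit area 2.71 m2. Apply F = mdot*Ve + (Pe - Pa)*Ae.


F = 357.3 * 2887 + (34191 - 6751) * 2.71 = 1.1059e+06 N = 1105.9 kN

1105.9 kN


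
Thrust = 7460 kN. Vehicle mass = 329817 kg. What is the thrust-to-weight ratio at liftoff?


TWR = 7460000 / (329817 * 9.81) = 2.31

2.31


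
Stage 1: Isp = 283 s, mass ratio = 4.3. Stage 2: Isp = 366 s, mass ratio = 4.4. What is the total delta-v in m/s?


dV1 = 283 * 9.81 * ln(4.3) = 4049.5 m/s
dV2 = 366 * 9.81 * ln(4.4) = 5319.6 m/s
Total dV = 4049.5 + 5319.6 = 9369.1 m/s ~ 9369 m/s

9369 m/s


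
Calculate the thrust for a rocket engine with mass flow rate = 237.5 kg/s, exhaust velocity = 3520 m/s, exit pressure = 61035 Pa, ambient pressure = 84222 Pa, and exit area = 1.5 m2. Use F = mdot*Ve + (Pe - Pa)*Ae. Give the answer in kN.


F = 237.5 * 3520 + (61035 - 84222) * 1.5 = 801220.0 N = 801.2 kN

801.2 kN


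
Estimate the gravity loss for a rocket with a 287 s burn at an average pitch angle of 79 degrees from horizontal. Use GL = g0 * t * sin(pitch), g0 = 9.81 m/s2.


GL = 9.81 * 287 * sin(79 deg) = 2764 m/s

2764 m/s


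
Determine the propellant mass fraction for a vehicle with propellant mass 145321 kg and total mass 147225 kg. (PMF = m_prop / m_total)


PMF = 145321 / 147225 = 0.987

0.987


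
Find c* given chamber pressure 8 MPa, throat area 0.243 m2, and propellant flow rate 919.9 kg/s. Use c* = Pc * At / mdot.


c* = 8e6 * 0.243 / 919.9 = 2113 m/s

2113 m/s


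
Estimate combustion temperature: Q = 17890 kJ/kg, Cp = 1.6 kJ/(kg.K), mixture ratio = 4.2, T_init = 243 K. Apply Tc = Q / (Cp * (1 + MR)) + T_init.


Tc = 17890 / (1.6 * (1 + 4.2)) + 243 = 2393 K

2393 K


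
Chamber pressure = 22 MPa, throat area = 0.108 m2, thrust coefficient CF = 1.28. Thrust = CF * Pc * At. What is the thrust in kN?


F = 1.28 * 22e6 * 0.108 = 3.0413e+06 N = 3041.3 kN

3041.3 kN


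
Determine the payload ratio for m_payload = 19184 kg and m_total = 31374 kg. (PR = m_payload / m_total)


PR = 19184 / 31374 = 0.6115

0.6115


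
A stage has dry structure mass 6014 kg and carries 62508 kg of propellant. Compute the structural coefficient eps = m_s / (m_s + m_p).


eps = 6014 / (6014 + 62508) = 0.0878

0.0878


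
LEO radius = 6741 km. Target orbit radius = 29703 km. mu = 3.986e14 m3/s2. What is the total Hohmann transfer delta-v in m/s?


V1 = sqrt(mu/r1) = 7689.65 m/s
dV1 = V1*(sqrt(2*r2/(r1+r2)) - 1) = 2128.03 m/s
V2 = sqrt(mu/r2) = 3663.27 m/s
dV2 = V2*(1 - sqrt(2*r1/(r1+r2))) = 1435.18 m/s
Total dV = 3563 m/s

3563 m/s


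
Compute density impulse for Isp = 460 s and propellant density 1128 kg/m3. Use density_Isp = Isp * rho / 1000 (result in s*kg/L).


rho*Isp = 460 * 1128 / 1000 = 519 s*kg/L

519 s*kg/L


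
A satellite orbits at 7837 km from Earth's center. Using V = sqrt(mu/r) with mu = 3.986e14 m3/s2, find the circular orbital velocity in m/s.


V = sqrt(3.986e14 / 7837000) = 7132 m/s

7132 m/s


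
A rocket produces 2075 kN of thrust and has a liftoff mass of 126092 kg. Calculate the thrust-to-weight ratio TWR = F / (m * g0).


TWR = 2075000 / (126092 * 9.81) = 1.68

1.68


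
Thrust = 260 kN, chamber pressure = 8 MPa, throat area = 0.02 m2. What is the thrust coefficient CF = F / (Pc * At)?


CF = 260000 / (8e6 * 0.02) = 1.62

1.62


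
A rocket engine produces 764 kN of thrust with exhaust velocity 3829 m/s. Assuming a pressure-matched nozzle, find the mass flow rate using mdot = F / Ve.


mdot = F / Ve = 764000 / 3829 = 199.5 kg/s

199.5 kg/s


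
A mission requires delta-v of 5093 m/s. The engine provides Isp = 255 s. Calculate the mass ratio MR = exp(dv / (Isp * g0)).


Ve = 255 * 9.81 = 2501.55 m/s
MR = exp(5093 / 2501.55) = 7.659

7.659


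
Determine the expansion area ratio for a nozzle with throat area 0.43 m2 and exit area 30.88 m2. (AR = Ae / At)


AR = 30.88 / 0.43 = 71.8

71.8


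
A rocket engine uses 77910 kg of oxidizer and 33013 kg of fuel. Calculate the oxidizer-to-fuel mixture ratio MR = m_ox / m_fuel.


MR = 77910 / 33013 = 2.36

2.36


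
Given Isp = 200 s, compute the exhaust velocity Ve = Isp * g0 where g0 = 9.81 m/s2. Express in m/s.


Ve = Isp * g0 = 200 * 9.81 = 1962.0 m/s

1962.0 m/s


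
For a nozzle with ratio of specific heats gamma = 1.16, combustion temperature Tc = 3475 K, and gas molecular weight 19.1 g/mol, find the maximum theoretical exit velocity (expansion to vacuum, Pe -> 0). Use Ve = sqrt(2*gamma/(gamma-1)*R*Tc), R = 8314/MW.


R = 8314 / 19.1 = 435.29 J/(kg.K)
Ve = sqrt(2 * 1.16 / (1.16 - 1) * 435.29 * 3475) = 4683 m/s

4683 m/s


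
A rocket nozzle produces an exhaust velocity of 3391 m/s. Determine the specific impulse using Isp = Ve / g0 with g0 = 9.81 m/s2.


Isp = Ve / g0 = 3391 / 9.81 = 345.7 s

345.7 s


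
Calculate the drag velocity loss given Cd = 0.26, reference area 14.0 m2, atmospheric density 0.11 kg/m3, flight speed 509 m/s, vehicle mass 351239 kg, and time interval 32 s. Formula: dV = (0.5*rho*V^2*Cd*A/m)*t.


D = 0.5 * 0.11 * 509^2 * 0.26 * 14.0 = 51868.02 N
a = 51868.02 / 351239 = 0.1477 m/s2
dV = 0.1477 * 32 = 4.7 m/s

4.7 m/s


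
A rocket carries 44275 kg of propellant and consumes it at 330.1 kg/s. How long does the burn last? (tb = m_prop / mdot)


tb = 44275 / 330.1 = 134.1 s

134.1 s


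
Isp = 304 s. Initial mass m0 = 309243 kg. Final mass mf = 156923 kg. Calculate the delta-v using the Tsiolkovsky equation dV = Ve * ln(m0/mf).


Ve = 304 * 9.81 = 2982.24 m/s
dV = 2982.24 * ln(309243/156923) = 2023 m/s

2023 m/s


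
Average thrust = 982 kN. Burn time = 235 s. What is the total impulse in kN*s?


It = 982 * 235 = 230770 kN*s

230770 kN*s


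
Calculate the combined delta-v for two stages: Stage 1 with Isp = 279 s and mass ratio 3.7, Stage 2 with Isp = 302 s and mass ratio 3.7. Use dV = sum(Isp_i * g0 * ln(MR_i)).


dV1 = 279 * 9.81 * ln(3.7) = 3580.9 m/s
dV2 = 302 * 9.81 * ln(3.7) = 3876.1 m/s
Total dV = 3580.9 + 3876.1 = 7457.0 m/s ~ 7457 m/s

7457 m/s


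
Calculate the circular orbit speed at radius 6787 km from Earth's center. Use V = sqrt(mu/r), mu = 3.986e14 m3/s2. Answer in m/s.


V = sqrt(3.986e14 / 6787000) = 7664 m/s

7664 m/s


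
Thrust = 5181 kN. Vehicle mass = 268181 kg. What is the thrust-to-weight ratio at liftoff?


TWR = 5181000 / (268181 * 9.81) = 1.97

1.97


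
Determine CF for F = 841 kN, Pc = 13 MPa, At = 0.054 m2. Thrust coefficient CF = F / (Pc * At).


CF = 841000 / (13e6 * 0.054) = 1.2

1.2


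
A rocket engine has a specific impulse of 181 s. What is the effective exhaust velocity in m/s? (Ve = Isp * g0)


Ve = Isp * g0 = 181 * 9.81 = 1775.6 m/s

1775.6 m/s


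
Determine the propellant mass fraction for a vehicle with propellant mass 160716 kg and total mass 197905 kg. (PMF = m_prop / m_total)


PMF = 160716 / 197905 = 0.812

0.812


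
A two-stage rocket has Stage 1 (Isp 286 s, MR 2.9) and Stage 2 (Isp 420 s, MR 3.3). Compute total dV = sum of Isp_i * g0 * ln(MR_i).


dV1 = 286 * 9.81 * ln(2.9) = 2987.2 m/s
dV2 = 420 * 9.81 * ln(3.3) = 4919.2 m/s
Total dV = 2987.2 + 4919.2 = 7906.4 m/s ~ 7906 m/s

7906 m/s


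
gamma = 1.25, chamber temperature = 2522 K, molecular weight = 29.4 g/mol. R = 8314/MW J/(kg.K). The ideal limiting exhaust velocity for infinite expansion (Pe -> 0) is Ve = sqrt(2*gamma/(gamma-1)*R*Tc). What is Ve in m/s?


R = 8314 / 29.4 = 282.79 J/(kg.K)
Ve = sqrt(2 * 1.25 / (1.25 - 1) * 282.79 * 2522) = 2671 m/s

2671 m/s


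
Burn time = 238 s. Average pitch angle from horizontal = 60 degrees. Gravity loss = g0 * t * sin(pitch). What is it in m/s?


GL = 9.81 * 238 * sin(60 deg) = 2022 m/s

2022 m/s


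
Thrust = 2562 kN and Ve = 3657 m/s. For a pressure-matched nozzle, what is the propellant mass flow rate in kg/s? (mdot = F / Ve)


mdot = F / Ve = 2562000 / 3657 = 700.6 kg/s

700.6 kg/s


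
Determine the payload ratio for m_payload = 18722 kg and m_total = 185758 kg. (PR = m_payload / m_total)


PR = 18722 / 185758 = 0.1008

0.1008


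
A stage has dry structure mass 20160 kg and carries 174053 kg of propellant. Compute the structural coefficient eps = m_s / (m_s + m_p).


eps = 20160 / (20160 + 174053) = 0.1038

0.1038


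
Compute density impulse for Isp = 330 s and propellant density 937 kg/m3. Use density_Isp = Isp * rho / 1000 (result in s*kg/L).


rho*Isp = 330 * 937 / 1000 = 309 s*kg/L

309 s*kg/L


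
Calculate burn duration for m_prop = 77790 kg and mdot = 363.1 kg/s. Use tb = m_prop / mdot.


tb = 77790 / 363.1 = 214.2 s

214.2 s


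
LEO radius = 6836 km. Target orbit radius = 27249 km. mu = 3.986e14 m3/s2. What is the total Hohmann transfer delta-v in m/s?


V1 = sqrt(mu/r1) = 7636.03 m/s
dV1 = V1*(sqrt(2*r2/(r1+r2)) - 1) = 2019.5 m/s
V2 = sqrt(mu/r2) = 3824.66 m/s
dV2 = V2*(1 - sqrt(2*r1/(r1+r2))) = 1402.37 m/s
Total dV = 3422 m/s

3422 m/s
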